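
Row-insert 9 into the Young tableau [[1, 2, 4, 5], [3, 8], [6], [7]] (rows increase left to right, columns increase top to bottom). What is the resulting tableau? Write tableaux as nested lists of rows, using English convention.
[[1, 2, 4, 5, 9], [3, 8], [6], [7]]

9 is larger than every entry of row 1, so it is appended to row 1. The new tableau is [[1, 2, 4, 5, 9], [3, 8], [6], [7]].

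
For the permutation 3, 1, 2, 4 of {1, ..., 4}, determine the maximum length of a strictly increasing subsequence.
3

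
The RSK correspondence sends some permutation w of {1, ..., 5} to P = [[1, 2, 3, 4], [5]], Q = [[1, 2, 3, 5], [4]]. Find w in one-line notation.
Reverse RSK: for i = n, n-1, ..., 1, locate i in Q, remove the corresponding corner cell from P, and reverse-bump its entry up through P; the value ejected from row 1 is w(i).

So w = 1 2 5 3 4.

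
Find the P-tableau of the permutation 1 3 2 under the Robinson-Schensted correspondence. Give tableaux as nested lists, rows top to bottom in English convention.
P = [[1, 2], [3]]

Insert 1: appended to row 1. P = [[1]].
Insert 3: appended to row 1. P = [[1, 3]].
Insert 2: 2 bumps 3 from row 1; 3 starts row 2. P = [[1, 2], [3]].

So P = [[1, 2], [3]].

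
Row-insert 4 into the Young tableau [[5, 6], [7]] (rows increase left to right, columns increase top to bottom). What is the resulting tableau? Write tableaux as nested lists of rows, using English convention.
[[4, 6], [5], [7]]

In row 1, 4 replaces 5 (the leftmost entry greater than 4); 5 is bumped to row 2. In row 2, 5 replaces 7 (the leftmost entry greater than 5); 7 is bumped to row 3. 7 starts a new row 3. The new tableau is [[4, 6], [5], [7]].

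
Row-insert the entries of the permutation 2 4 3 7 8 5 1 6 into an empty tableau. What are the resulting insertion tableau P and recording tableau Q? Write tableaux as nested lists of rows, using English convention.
P = [[1, 3, 5, 6], [2, 7, 8], [4]], Q = [[1, 2, 4, 5], [3, 6, 8], [7]]

Insert each entry of the permutation into P by Schensted row insertion, recording in Q the position of each new cell.

Insert 2: appended to row 1. P = [[2]].
Insert 4: appended to row 1. P = [[2, 4]].
Insert 3: 3 bumps 4 from row 1; 4 starts row 2. P = [[2, 3], [4]].
Insert 7: appended to row 1. P = [[2, 3, 7], [4]].
Insert 8: appended to row 1. P = [[2, 3, 7, 8], [4]].
Insert 5: 5 bumps 7 from row 1; 7 appends to row 2. P = [[2, 3, 5, 8], [4, 7]].
Insert 1: 1 bumps 2 from row 1; 2 bumps 4 from row 2; 4 starts row 3. P = [[1, 3, 5, 8], [2, 7], [4]].
Insert 6: 6 bumps 8 from row 1; 8 appends to row 2. P = [[1, 3, 5, 6], [2, 7, 8], [4]].

So P = [[1, 3, 5, 6], [2, 7, 8], [4]], Q = [[1, 2, 4, 5], [3, 6, 8], [7]].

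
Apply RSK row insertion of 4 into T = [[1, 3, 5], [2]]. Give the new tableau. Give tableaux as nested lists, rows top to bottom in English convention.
[[1, 3, 4], [2, 5]]

In row 1, 4 replaces 5 (the leftmost entry greater than 4); 5 is bumped to row 2. 5 is appended to row 2. The new tableau is [[1, 3, 4], [2, 5]].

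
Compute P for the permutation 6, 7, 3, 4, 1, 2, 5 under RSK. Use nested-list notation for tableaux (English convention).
Insert 6: appended to row 1. P = [[6]].
Insert 7: appended to row 1. P = [[6, 7]].
Insert 3: 3 bumps 6 from row 1; 6 starts row 2. P = [[3, 7], [6]].
Insert 4: 4 bumps 7 from row 1; 7 appends to row 2. P = [[3, 4], [6, 7]].
Insert 1: 1 bumps 3 from row 1; 3 bumps 6 from row 2; 6 starts row 3. P = [[1, 4], [3, 7], [6]].
Insert 2: 2 bumps 4 from row 1; 4 bumps 7 from row 2; 7 appends to row 3. P = [[1, 2], [3, 4], [6, 7]].
Insert 5: appended to row 1. P = [[1, 2, 5], [3, 4], [6, 7]].

So P = [[1, 2, 5], [3, 4], [6, 7]].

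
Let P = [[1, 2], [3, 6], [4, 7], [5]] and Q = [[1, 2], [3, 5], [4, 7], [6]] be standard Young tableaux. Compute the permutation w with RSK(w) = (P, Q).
Reverse the RSK construction: for i from n down to 1, find the cell of Q containing i, remove the entry at that cell from P, and reverse-bump it up through P; the value ejected from row 1 is w(i).

Step i=7: Q has 7 at row 3, column 2; remove 7 from row 3 of P and reverse-bump: 7 enters row 2 and ejects 6; 6 enters row 1 and ejects 2. So w(7) = 2. P is now [[1, 6], [3, 7], [4], [5]].
Step i=6: Q has 6 at row 4, column 1; remove 5 from row 4 of P and reverse-bump: 5 enters row 3 and ejects 4; 4 enters row 2 and ejects 3; 3 enters row 1 and ejects 1. So w(6) = 1. P is now [[3, 6], [4, 7], [5]].
Step i=5: Q has 5 at row 2, column 2; remove 7 from row 2 of P and reverse-bump: 7 enters row 1 and ejects 6. So w(5) = 6. P is now [[3, 7], [4], [5]].
Step i=4: Q has 4 at row 3, column 1; remove 5 from row 3 of P and reverse-bump: 5 enters row 2 and ejects 4; 4 enters row 1 and ejects 3. So w(4) = 3. P is now [[4, 7], [5]].
Step i=3: Q has 3 at row 2, column 1; remove 5 from row 2 of P and reverse-bump: 5 enters row 1 and ejects 4. So w(3) = 4. P is now [[5, 7]].
Step i=2: Q has 2 at row 1, column 2; remove that cell from P, ejecting 7. So w(2) = 7. P is now [[5]].
Step i=1: Q has 1 at row 1, column 1; remove that cell from P, ejecting 5. So w(1) = 5. P is now [].

So w = 5 7 4 3 6 1 2.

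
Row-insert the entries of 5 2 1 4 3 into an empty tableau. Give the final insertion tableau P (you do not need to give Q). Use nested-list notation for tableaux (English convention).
Insert 5: appended to row 1. P = [[5]].
Insert 2: 2 bumps 5 from row 1; 5 starts row 2. P = [[2], [5]].
Insert 1: 1 bumps 2 from row 1; 2 bumps 5 from row 2; 5 starts row 3. P = [[1], [2], [5]].
Insert 4: appended to row 1. P = [[1, 4], [2], [5]].
Insert 3: 3 bumps 4 from row 1; 4 appends to row 2. P = [[1, 3], [2, 4], [5]].

So P = [[1, 3], [2, 4], [5]].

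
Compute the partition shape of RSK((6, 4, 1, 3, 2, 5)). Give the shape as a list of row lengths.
[3, 1, 1, 1]

RSK row insertion gives P = [[1, 2, 5], [3], [4], [6]], which has shape [3, 1, 1, 1].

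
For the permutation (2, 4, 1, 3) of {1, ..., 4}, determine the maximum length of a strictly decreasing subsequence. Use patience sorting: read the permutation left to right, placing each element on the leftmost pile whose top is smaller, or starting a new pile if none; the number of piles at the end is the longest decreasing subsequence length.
2: new pile. tops = [2]
4: onto pile 1 (replacing 2). tops = [4]
1: new pile. tops = [4, 1]
3: onto pile 2 (replacing 1). tops = [4, 3]

2 piles, so the longest decreasing subsequence has length 2.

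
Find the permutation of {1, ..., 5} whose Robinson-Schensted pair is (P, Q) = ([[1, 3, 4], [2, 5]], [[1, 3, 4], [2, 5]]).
Reverse the RSK construction: for i from n down to 1, find the cell of Q containing i, remove the entry at that cell from P, and reverse-bump it up through P; the value ejected from row 1 is w(i).

Step i=5: Q has 5 at row 2, column 2; remove 5 from row 2 of P and reverse-bump: 5 enters row 1 and ejects 4. So w(5) = 4. P is now [[1, 3, 5], [2]].
Step i=4: Q has 4 at row 1, column 3; remove that cell from P, ejecting 5. So w(4) = 5. P is now [[1, 3], [2]].
Step i=3: Q has 3 at row 1, column 2; remove that cell from P, ejecting 3. So w(3) = 3. P is now [[1], [2]].
Step i=2: Q has 2 at row 2, column 1; remove 2 from row 2 of P and reverse-bump: 2 enters row 1 and ejects 1. So w(2) = 1. P is now [[2]].
Step i=1: Q has 1 at row 1, column 1; remove that cell from P, ejecting 2. So w(1) = 2. P is now [].

So w = 2 1 3 5 4.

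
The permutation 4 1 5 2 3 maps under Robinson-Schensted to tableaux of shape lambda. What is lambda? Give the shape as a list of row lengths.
RSK row insertion gives P = [[1, 2, 3], [4, 5]], which has shape [3, 2].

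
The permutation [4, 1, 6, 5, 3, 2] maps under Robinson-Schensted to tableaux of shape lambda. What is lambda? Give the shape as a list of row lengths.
RSK row insertion gives P = [[1, 2], [3, 5], [4], [6]], which has shape [2, 2, 1, 1].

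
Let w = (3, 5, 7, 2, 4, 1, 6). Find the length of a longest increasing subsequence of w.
3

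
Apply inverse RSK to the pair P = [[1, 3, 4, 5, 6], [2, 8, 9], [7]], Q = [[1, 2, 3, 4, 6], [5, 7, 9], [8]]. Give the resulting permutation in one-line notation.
2 3 7 8 4 9 5 1 6

Reverse the RSK construction: for i from n down to 1, find the cell of Q containing i, remove the entry at that cell from P, and reverse-bump it up through P; the value ejected from row 1 is w(i).

Step i=9: Q has 9 at row 2, column 3; remove 9 from row 2 of P and reverse-bump: 9 enters row 1 and ejects 6. So w(9) = 6. P is now [[1, 3, 4, 5, 9], [2, 8], [7]].
Step i=8: Q has 8 at row 3, column 1; remove 7 from row 3 of P and reverse-bump: 7 enters row 2 and ejects 2; 2 enters row 1 and ejects 1. So w(8) = 1. P is now [[2, 3, 4, 5, 9], [7, 8]].
Step i=7: Q has 7 at row 2, column 2; remove 8 from row 2 of P and reverse-bump: 8 enters row 1 and ejects 5. So w(7) = 5. P is now [[2, 3, 4, 8, 9], [7]].
Step i=6: Q has 6 at row 1, column 5; remove that cell from P, ejecting 9. So w(6) = 9. P is now [[2, 3, 4, 8], [7]].
Step i=5: Q has 5 at row 2, column 1; remove 7 from row 2 of P and reverse-bump: 7 enters row 1 and ejects 4. So w(5) = 4. P is now [[2, 3, 7, 8]].
Step i=4: Q has 4 at row 1, column 4; remove that cell from P, ejecting 8. So w(4) = 8. P is now [[2, 3, 7]].
Step i=3: Q has 3 at row 1, column 3; remove that cell from P, ejecting 7. So w(3) = 7. P is now [[2, 3]].
Step i=2: Q has 2 at row 1, column 2; remove that cell from P, ejecting 3. So w(2) = 3. P is now [[2]].
Step i=1: Q has 1 at row 1, column 1; remove that cell from P, ejecting 2. So w(1) = 2. P is now [].

So w = 2 3 7 8 4 9 5 1 6.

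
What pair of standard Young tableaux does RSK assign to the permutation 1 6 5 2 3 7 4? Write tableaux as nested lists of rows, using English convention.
P = [[1, 2, 3, 4], [5, 7], [6]], Q = [[1, 2, 5, 6], [3, 7], [4]]

Insert each entry of the permutation into P by Schensted row insertion, recording in Q the position of each new cell.

Insert 1: appended to row 1. P = [[1]], Q = [[1]].
Insert 6: appended to row 1. P = [[1, 6]], Q = [[1, 2]].
Insert 5: 5 bumps 6 from row 1; 6 starts row 2. P = [[1, 5], [6]], Q = [[1, 2], [3]].
Insert 2: 2 bumps 5 from row 1; 5 bumps 6 from row 2; 6 starts row 3. P = [[1, 2], [5], [6]], Q = [[1, 2], [3], [4]].
Insert 3: appended to row 1. P = [[1, 2, 3], [5], [6]], Q = [[1, 2, 5], [3], [4]].
Insert 7: appended to row 1. P = [[1, 2, 3, 7], [5], [6]], Q = [[1, 2, 5, 6], [3], [4]].
Insert 4: 4 bumps 7 from row 1; 7 appends to row 2. P = [[1, 2, 3, 4], [5, 7], [6]], Q = [[1, 2, 5, 6], [3, 7], [4]].

So P = [[1, 2, 3, 4], [5, 7], [6]], Q = [[1, 2, 5, 6], [3, 7], [4]].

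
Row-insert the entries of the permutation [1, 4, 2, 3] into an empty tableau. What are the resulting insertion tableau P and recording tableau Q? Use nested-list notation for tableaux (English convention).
P = [[1, 2, 3], [4]], Q = [[1, 2, 4], [3]]

Insert each entry of the permutation into P by Schensted row insertion, recording in Q the position of each new cell.

Insert 1: appended to row 1. P = [[1]], Q = [[1]].
Insert 4: appended to row 1. P = [[1, 4]], Q = [[1, 2]].
Insert 2: 2 bumps 4 from row 1; 4 starts row 2. P = [[1, 2], [4]], Q = [[1, 2], [3]].
Insert 3: appended to row 1. P = [[1, 2, 3], [4]], Q = [[1, 2, 4], [3]].

So P = [[1, 2, 3], [4]], Q = [[1, 2, 4], [3]].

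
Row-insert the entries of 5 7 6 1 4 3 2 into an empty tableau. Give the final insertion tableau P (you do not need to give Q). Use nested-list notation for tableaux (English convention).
P = [[1, 2], [3, 6], [4], [5], [7]]

After inserting 5: P = [[5]].
After inserting 7: P = [[5, 7]].
After inserting 6: P = [[5, 6], [7]].
After inserting 1: P = [[1, 6], [5], [7]].
After inserting 4: P = [[1, 4], [5, 6], [7]].
After inserting 3: P = [[1, 3], [4, 6], [5], [7]].
After inserting 2: P = [[1, 2], [3, 6], [4], [5], [7]].

So P = [[1, 2], [3, 6], [4], [5], [7]].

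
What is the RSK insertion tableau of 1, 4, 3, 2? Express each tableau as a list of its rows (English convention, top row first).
Insert 1: appended to row 1. P = [[1]].
Insert 4: appended to row 1. P = [[1, 4]].
Insert 3: 3 bumps 4 from row 1; 4 starts row 2. P = [[1, 3], [4]].
Insert 2: 2 bumps 3 from row 1; 3 bumps 4 from row 2; 4 starts row 3. P = [[1, 2], [3], [4]].

So P = [[1, 2], [3], [4]].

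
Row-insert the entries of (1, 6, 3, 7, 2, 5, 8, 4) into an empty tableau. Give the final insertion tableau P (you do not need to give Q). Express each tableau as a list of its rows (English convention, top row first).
P = [[1, 2, 4, 8], [3, 5], [6, 7]]

After inserting 1: P = [[1]].
After inserting 6: P = [[1, 6]].
After inserting 3: P = [[1, 3], [6]].
After inserting 7: P = [[1, 3, 7], [6]].
After inserting 2: P = [[1, 2, 7], [3], [6]].
After inserting 5: P = [[1, 2, 5], [3, 7], [6]].
After inserting 8: P = [[1, 2, 5, 8], [3, 7], [6]].
After inserting 4: P = [[1, 2, 4, 8], [3, 5], [6, 7]].

So P = [[1, 2, 4, 8], [3, 5], [6, 7]].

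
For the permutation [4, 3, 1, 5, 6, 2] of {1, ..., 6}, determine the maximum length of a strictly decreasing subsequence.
3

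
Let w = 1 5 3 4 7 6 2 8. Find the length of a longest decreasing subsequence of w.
3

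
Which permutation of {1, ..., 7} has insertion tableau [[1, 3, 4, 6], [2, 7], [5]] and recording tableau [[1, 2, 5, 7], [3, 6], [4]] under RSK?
2 5 3 1 7 4 6

Reverse the RSK construction: for i from n down to 1, find the cell of Q containing i, remove the entry at that cell from P, and reverse-bump it up through P; the value ejected from row 1 is w(i).

Step i=7: Q has 7 at row 1, column 4; remove that cell from P, ejecting 6. So w(7) = 6. P is now [[1, 3, 4], [2, 7], [5]].
Step i=6: Q has 6 at row 2, column 2; remove 7 from row 2 of P and reverse-bump: 7 enters row 1 and ejects 4. So w(6) = 4. P is now [[1, 3, 7], [2], [5]].
Step i=5: Q has 5 at row 1, column 3; remove that cell from P, ejecting 7. So w(5) = 7. P is now [[1, 3], [2], [5]].
Step i=4: Q has 4 at row 3, column 1; remove 5 from row 3 of P and reverse-bump: 5 enters row 2 and ejects 2; 2 enters row 1 and ejects 1. So w(4) = 1. P is now [[2, 3], [5]].
Step i=3: Q has 3 at row 2, column 1; remove 5 from row 2 of P and reverse-bump: 5 enters row 1 and ejects 3. So w(3) = 3. P is now [[2, 5]].
Step i=2: Q has 2 at row 1, column 2; remove that cell from P, ejecting 5. So w(2) = 5. P is now [[2]].
Step i=1: Q has 1 at row 1, column 1; remove that cell from P, ejecting 2. So w(1) = 2. P is now [].

So w = 2 5 3 1 7 4 6.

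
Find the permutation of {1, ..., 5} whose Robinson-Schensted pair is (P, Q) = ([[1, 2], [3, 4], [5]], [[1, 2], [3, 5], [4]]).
Reverse RSK: for i = n, n-1, ..., 1, locate i in Q, remove the corresponding corner cell from P, and reverse-bump its entry up through P; the value ejected from row 1 is w(i).

So w = 3 5 4 1 2.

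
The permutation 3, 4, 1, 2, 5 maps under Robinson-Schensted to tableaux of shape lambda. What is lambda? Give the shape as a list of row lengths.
[3, 2]

Row-insert each entry into an empty tableau.

After inserting 3: P = [[3]].
After inserting 4: P = [[3, 4]].
After inserting 1: P = [[1, 4], [3]].
After inserting 2: P = [[1, 2], [3, 4]].
After inserting 5: P = [[1, 2, 5], [3, 4]].

The final insertion tableau P = [[1, 2, 5], [3, 4]] has shape [3, 2].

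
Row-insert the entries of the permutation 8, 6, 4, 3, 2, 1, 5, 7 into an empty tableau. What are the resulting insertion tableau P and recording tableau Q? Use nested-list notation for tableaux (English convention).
P = [[1, 5, 7], [2], [3], [4], [6], [8]], Q = [[1, 7, 8], [2], [3], [4], [5], [6]]

Insert each entry of the permutation into P by Schensted row insertion, recording in Q the position of each new cell.

Insert 8: appended to row 1. P = [[8]].
Insert 6: 6 bumps 8 from row 1; 8 starts row 2. P = [[6], [8]].
Insert 4: 4 bumps 6 from row 1; 6 bumps 8 from row 2; 8 starts row 3. P = [[4], [6], [8]].
Insert 3: 3 bumps 4 from row 1; 4 bumps 6 from row 2; 6 bumps 8 from row 3; 8 starts row 4. P = [[3], [4], [6], [8]].
Insert 2: 2 bumps 3 from row 1; 3 bumps 4 from row 2; 4 bumps 6 from row 3; 6 bumps 8 from row 4; 8 starts row 5. P = [[2], [3], [4], [6], [8]].
Insert 1: 1 bumps 2 from row 1; 2 bumps 3 from row 2; 3 bumps 4 from row 3; 4 bumps 6 from row 4; 6 bumps 8 from row 5; 8 starts row 6. P = [[1], [2], [3], [4], [6], [8]].
Insert 5: appended to row 1. P = [[1, 5], [2], [3], [4], [6], [8]].
Insert 7: appended to row 1. P = [[1, 5, 7], [2], [3], [4], [6], [8]].

So P = [[1, 5, 7], [2], [3], [4], [6], [8]], Q = [[1, 7, 8], [2], [3], [4], [5], [6]].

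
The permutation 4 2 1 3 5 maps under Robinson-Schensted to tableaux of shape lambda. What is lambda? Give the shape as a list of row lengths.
[3, 1, 1]

Row-insert each entry into an empty tableau.

After inserting 4: P = [[4]].
After inserting 2: P = [[2], [4]].
After inserting 1: P = [[1], [2], [4]].
After inserting 3: P = [[1, 3], [2], [4]].
After inserting 5: P = [[1, 3, 5], [2], [4]].

The final insertion tableau P = [[1, 3, 5], [2], [4]] has shape [3, 1, 1].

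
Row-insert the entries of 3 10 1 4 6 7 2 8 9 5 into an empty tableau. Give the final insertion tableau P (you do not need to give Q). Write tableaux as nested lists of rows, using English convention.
P = [[1, 2, 5, 7, 8, 9], [3, 4, 6], [10]]

Insert 3: appended to row 1. P = [[3]].
Insert 10: appended to row 1. P = [[3, 10]].
Insert 1: 1 bumps 3 from row 1; 3 starts row 2. P = [[1, 10], [3]].
Insert 4: 4 bumps 10 from row 1; 10 appends to row 2. P = [[1, 4], [3, 10]].
Insert 6: appended to row 1. P = [[1, 4, 6], [3, 10]].
Insert 7: appended to row 1. P = [[1, 4, 6, 7], [3, 10]].
Insert 2: 2 bumps 4 from row 1; 4 bumps 10 from row 2; 10 starts row 3. P = [[1, 2, 6, 7], [3, 4], [10]].
Insert 8: appended to row 1. P = [[1, 2, 6, 7, 8], [3, 4], [10]].
Insert 9: appended to row 1. P = [[1, 2, 6, 7, 8, 9], [3, 4], [10]].
Insert 5: 5 bumps 6 from row 1; 6 appends to row 2. P = [[1, 2, 5, 7, 8, 9], [3, 4, 6], [10]].

So P = [[1, 2, 5, 7, 8, 9], [3, 4, 6], [10]].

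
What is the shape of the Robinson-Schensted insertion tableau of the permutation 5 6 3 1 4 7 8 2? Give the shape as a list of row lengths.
[4, 2, 2]

RSK row insertion gives P = [[1, 2, 7, 8], [3, 4], [5, 6]], which has shape [4, 2, 2].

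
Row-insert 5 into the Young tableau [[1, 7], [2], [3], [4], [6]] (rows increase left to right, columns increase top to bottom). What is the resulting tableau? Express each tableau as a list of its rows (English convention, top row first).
In row 1, 5 replaces 7 (the leftmost entry greater than 5); 7 is bumped to row 2. 7 is appended to row 2. The new tableau is [[1, 5], [2, 7], [3], [4], [6]].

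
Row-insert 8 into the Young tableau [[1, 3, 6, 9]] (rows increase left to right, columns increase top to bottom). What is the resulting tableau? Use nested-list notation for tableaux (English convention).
In row 1, 8 replaces 9 (the leftmost entry greater than 8); 9 is bumped to row 2. 9 starts a new row 2. The new tableau is [[1, 3, 6, 8], [9]].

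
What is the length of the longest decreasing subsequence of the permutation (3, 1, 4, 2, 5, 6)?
2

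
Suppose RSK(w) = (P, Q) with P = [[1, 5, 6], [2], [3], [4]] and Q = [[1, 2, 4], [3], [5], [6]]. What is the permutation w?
4 5 3 6 2 1

Reverse the RSK construction: for i from n down to 1, find the cell of Q containing i, remove the entry at that cell from P, and reverse-bump it up through P; the value ejected from row 1 is w(i).

Step i=6: Q has 6 at row 4, column 1; remove 4 from row 4 of P and reverse-bump: 4 enters row 3 and ejects 3; 3 enters row 2 and ejects 2; 2 enters row 1 and ejects 1. So w(6) = 1. P is now [[2, 5, 6], [3], [4]].
Step i=5: Q has 5 at row 3, column 1; remove 4 from row 3 of P and reverse-bump: 4 enters row 2 and ejects 3; 3 enters row 1 and ejects 2. So w(5) = 2. P is now [[3, 5, 6], [4]].
Step i=4: Q has 4 at row 1, column 3; remove that cell from P, ejecting 6. So w(4) = 6. P is now [[3, 5], [4]].
Step i=3: Q has 3 at row 2, column 1; remove 4 from row 2 of P and reverse-bump: 4 enters row 1 and ejects 3. So w(3) = 3. P is now [[4, 5]].
Step i=2: Q has 2 at row 1, column 2; remove that cell from P, ejecting 5. So w(2) = 5. P is now [[4]].
Step i=1: Q has 1 at row 1, column 1; remove that cell from P, ejecting 4. So w(1) = 4. P is now [].

So w = 4 5 3 6 2 1.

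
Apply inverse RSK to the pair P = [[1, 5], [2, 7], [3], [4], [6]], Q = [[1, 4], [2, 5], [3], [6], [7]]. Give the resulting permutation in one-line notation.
6 4 3 7 5 2 1

Reverse the RSK construction: for i from n down to 1, find the cell of Q containing i, remove the entry at that cell from P, and reverse-bump it up through P; the value ejected from row 1 is w(i).

Step i=7: Q has 7 at row 5, column 1; remove 6 from row 5 of P and reverse-bump: 6 enters row 4 and ejects 4; 4 enters row 3 and ejects 3; 3 enters row 2 and ejects 2; 2 enters row 1 and ejects 1. So w(7) = 1. P is now [[2, 5], [3, 7], [4], [6]].
Step i=6: Q has 6 at row 4, column 1; remove 6 from row 4 of P and reverse-bump: 6 enters row 3 and ejects 4; 4 enters row 2 and ejects 3; 3 enters row 1 and ejects 2. So w(6) = 2. P is now [[3, 5], [4, 7], [6]].
Step i=5: Q has 5 at row 2, column 2; remove 7 from row 2 of P and reverse-bump: 7 enters row 1 and ejects 5. So w(5) = 5. P is now [[3, 7], [4], [6]].
Step i=4: Q has 4 at row 1, column 2; remove that cell from P, ejecting 7. So w(4) = 7. P is now [[3], [4], [6]].
Step i=3: Q has 3 at row 3, column 1; remove 6 from row 3 of P and reverse-bump: 6 enters row 2 and ejects 4; 4 enters row 1 and ejects 3. So w(3) = 3. P is now [[4], [6]].
Step i=2: Q has 2 at row 2, column 1; remove 6 from row 2 of P and reverse-bump: 6 enters row 1 and ejects 4. So w(2) = 4. P is now [[6]].
Step i=1: Q has 1 at row 1, column 1; remove that cell from P, ejecting 6. So w(1) = 6. P is now [].

So w = 6 4 3 7 5 2 1.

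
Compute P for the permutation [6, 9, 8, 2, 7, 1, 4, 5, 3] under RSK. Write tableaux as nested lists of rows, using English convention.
Insert 6: appended to row 1. P = [[6]].
Insert 9: appended to row 1. P = [[6, 9]].
Insert 8: 8 bumps 9 from row 1; 9 starts row 2. P = [[6, 8], [9]].
Insert 2: 2 bumps 6 from row 1; 6 bumps 9 from row 2; 9 starts row 3. P = [[2, 8], [6], [9]].
Insert 7: 7 bumps 8 from row 1; 8 appends to row 2. P = [[2, 7], [6, 8], [9]].
Insert 1: 1 bumps 2 from row 1; 2 bumps 6 from row 2; 6 bumps 9 from row 3; 9 starts row 4. P = [[1, 7], [2, 8], [6], [9]].
Insert 4: 4 bumps 7 from row 1; 7 bumps 8 from row 2; 8 appends to row 3. P = [[1, 4], [2, 7], [6, 8], [9]].
Insert 5: appended to row 1. P = [[1, 4, 5], [2, 7], [6, 8], [9]].
Insert 3: 3 bumps 4 from row 1; 4 bumps 7 from row 2; 7 bumps 8 from row 3; 8 bumps 9 from row 4; 9 starts row 5. P = [[1, 3, 5], [2, 4], [6, 7], [8], [9]].

So P = [[1, 3, 5], [2, 4], [6, 7], [8], [9]].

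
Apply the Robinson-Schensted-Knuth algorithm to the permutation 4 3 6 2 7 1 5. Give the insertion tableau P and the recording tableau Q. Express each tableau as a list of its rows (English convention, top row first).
Insert each entry of the permutation into P by Schensted row insertion, recording in Q the position of each new cell.

Insert 4: appended to row 1. P = [[4]].
Insert 3: 3 bumps 4 from row 1; 4 starts row 2. P = [[3], [4]].
Insert 6: appended to row 1. P = [[3, 6], [4]].
Insert 2: 2 bumps 3 from row 1; 3 bumps 4 from row 2; 4 starts row 3. P = [[2, 6], [3], [4]].
Insert 7: appended to row 1. P = [[2, 6, 7], [3], [4]].
Insert 1: 1 bumps 2 from row 1; 2 bumps 3 from row 2; 3 bumps 4 from row 3; 4 starts row 4. P = [[1, 6, 7], [2], [3], [4]].
Insert 5: 5 bumps 6 from row 1; 6 appends to row 2. P = [[1, 5, 7], [2, 6], [3], [4]].

So P = [[1, 5, 7], [2, 6], [3], [4]], Q = [[1, 3, 5], [2, 7], [4], [6]].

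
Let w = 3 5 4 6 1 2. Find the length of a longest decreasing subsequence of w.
3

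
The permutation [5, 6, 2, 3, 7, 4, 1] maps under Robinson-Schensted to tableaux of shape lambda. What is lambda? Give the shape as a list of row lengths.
Row-insert each entry into an empty tableau.

After inserting 5: P = [[5]].
After inserting 6: P = [[5, 6]].
After inserting 2: P = [[2, 6], [5]].
After inserting 3: P = [[2, 3], [5, 6]].
After inserting 7: P = [[2, 3, 7], [5, 6]].
After inserting 4: P = [[2, 3, 4], [5, 6, 7]].
After inserting 1: P = [[1, 3, 4], [2, 6, 7], [5]].

The final insertion tableau P = [[1, 3, 4], [2, 6, 7], [5]] has shape [3, 3, 1].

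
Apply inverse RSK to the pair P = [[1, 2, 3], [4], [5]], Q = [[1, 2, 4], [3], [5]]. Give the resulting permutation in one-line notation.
Reverse the RSK construction: for i from n down to 1, find the cell of Q containing i, remove the entry at that cell from P, and reverse-bump it up through P; the value ejected from row 1 is w(i).

Step i=5: Q has 5 at row 3, column 1; remove 5 from row 3 of P and reverse-bump: 5 enters row 2 and ejects 4; 4 enters row 1 and ejects 3. So w(5) = 3. P is now [[1, 2, 4], [5]].
Step i=4: Q has 4 at row 1, column 3; remove that cell from P, ejecting 4. So w(4) = 4. P is now [[1, 2], [5]].
Step i=3: Q has 3 at row 2, column 1; remove 5 from row 2 of P and reverse-bump: 5 enters row 1 and ejects 2. So w(3) = 2. P is now [[1, 5]].
Step i=2: Q has 2 at row 1, column 2; remove that cell from P, ejecting 5. So w(2) = 5. P is now [[1]].
Step i=1: Q has 1 at row 1, column 1; remove that cell from P, ejecting 1. So w(1) = 1. P is now [].

So w = 1 5 2 4 3.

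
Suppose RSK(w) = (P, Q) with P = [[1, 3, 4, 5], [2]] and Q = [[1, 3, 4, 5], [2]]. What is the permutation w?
2 1 3 4 5

Reverse the RSK construction: for i from n down to 1, find the cell of Q containing i, remove the entry at that cell from P, and reverse-bump it up through P; the value ejected from row 1 is w(i).

Step i=5: Q has 5 at row 1, column 4; remove that cell from P, ejecting 5. So w(5) = 5. P is now [[1, 3, 4], [2]].
Step i=4: Q has 4 at row 1, column 3; remove that cell from P, ejecting 4. So w(4) = 4. P is now [[1, 3], [2]].
Step i=3: Q has 3 at row 1, column 2; remove that cell from P, ejecting 3. So w(3) = 3. P is now [[1], [2]].
Step i=2: Q has 2 at row 2, column 1; remove 2 from row 2 of P and reverse-bump: 2 enters row 1 and ejects 1. So w(2) = 1. P is now [[2]].
Step i=1: Q has 1 at row 1, column 1; remove that cell from P, ejecting 2. So w(1) = 2. P is now [].

So w = 2 1 3 4 5.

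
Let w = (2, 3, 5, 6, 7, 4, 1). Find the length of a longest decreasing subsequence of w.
3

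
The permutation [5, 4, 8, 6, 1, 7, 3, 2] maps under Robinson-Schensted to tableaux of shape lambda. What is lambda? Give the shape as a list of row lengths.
Row-insert each entry into an empty tableau.

After inserting 5: P = [[5]].
After inserting 4: P = [[4], [5]].
After inserting 8: P = [[4, 8], [5]].
After inserting 6: P = [[4, 6], [5, 8]].
After inserting 1: P = [[1, 6], [4, 8], [5]].
After inserting 7: P = [[1, 6, 7], [4, 8], [5]].
After inserting 3: P = [[1, 3, 7], [4, 6], [5, 8]].
After inserting 2: P = [[1, 2, 7], [3, 6], [4, 8], [5]].

The final insertion tableau P = [[1, 2, 7], [3, 6], [4, 8], [5]] has shape [3, 2, 2, 1].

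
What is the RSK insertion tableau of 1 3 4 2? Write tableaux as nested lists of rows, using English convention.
P = [[1, 2, 4], [3]]

Insert 1: appended to row 1. P = [[1]].
Insert 3: appended to row 1. P = [[1, 3]].
Insert 4: appended to row 1. P = [[1, 3, 4]].
Insert 2: 2 bumps 3 from row 1; 3 starts row 2. P = [[1, 2, 4], [3]].

So P = [[1, 2, 4], [3]].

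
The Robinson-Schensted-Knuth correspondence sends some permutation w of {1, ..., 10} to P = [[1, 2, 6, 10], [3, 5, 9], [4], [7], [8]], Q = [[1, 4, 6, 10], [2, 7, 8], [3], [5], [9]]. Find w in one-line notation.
8 7 4 5 1 9 3 6 2 10

Reverse RSK: for i = n, n-1, ..., 1, locate i in Q, remove the corresponding corner cell from P, and reverse-bump its entry up through P; the value ejected from row 1 is w(i).

So w = 8 7 4 5 1 9 3 6 2 10.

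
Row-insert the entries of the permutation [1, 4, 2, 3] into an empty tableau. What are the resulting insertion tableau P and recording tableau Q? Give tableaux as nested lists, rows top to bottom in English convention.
P = [[1, 2, 3], [4]], Q = [[1, 2, 4], [3]]

Insert each entry of the permutation into P by Schensted row insertion, recording in Q the position of each new cell.

After inserting 1: P = [[1]].
After inserting 4: P = [[1, 4]].
After inserting 2: P = [[1, 2], [4]].
After inserting 3: P = [[1, 2, 3], [4]].

So P = [[1, 2, 3], [4]], Q = [[1, 2, 4], [3]].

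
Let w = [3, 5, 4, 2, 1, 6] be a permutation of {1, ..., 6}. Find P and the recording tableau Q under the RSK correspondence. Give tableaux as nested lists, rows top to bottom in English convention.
P = [[1, 4, 6], [2], [3], [5]], Q = [[1, 2, 6], [3], [4], [5]]

Insert each entry of the permutation into P by Schensted row insertion, recording in Q the position of each new cell.

Insert 3: appended to row 1. P = [[3]], Q = [[1]].
Insert 5: appended to row 1. P = [[3, 5]], Q = [[1, 2]].
Insert 4: 4 bumps 5 from row 1; 5 starts row 2. P = [[3, 4], [5]], Q = [[1, 2], [3]].
Insert 2: 2 bumps 3 from row 1; 3 bumps 5 from row 2; 5 starts row 3. P = [[2, 4], [3], [5]], Q = [[1, 2], [3], [4]].
Insert 1: 1 bumps 2 from row 1; 2 bumps 3 from row 2; 3 bumps 5 from row 3; 5 starts row 4. P = [[1, 4], [2], [3], [5]], Q = [[1, 2], [3], [4], [5]].
Insert 6: appended to row 1. P = [[1, 4, 6], [2], [3], [5]], Q = [[1, 2, 6], [3], [4], [5]].

So P = [[1, 4, 6], [2], [3], [5]], Q = [[1, 2, 6], [3], [4], [5]].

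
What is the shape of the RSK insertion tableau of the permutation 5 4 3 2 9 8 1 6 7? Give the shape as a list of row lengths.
Row-insert each entry into an empty tableau.

After inserting 5: P = [[5]].
After inserting 4: P = [[4], [5]].
After inserting 3: P = [[3], [4], [5]].
After inserting 2: P = [[2], [3], [4], [5]].
After inserting 9: P = [[2, 9], [3], [4], [5]].
After inserting 8: P = [[2, 8], [3, 9], [4], [5]].
After inserting 1: P = [[1, 8], [2, 9], [3], [4], [5]].
After inserting 6: P = [[1, 6], [2, 8], [3, 9], [4], [5]].
After inserting 7: P = [[1, 6, 7], [2, 8], [3, 9], [4], [5]].

The final insertion tableau P = [[1, 6, 7], [2, 8], [3, 9], [4], [5]] has shape [3, 2, 2, 1, 1].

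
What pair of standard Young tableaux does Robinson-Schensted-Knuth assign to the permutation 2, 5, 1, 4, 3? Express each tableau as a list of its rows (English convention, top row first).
Insert each entry of the permutation into P by Schensted row insertion, recording in Q the position of each new cell.

Insert 2: appended to row 1. P = [[2]].
Insert 5: appended to row 1. P = [[2, 5]].
Insert 1: 1 bumps 2 from row 1; 2 starts row 2. P = [[1, 5], [2]].
Insert 4: 4 bumps 5 from row 1; 5 appends to row 2. P = [[1, 4], [2, 5]].
Insert 3: 3 bumps 4 from row 1; 4 bumps 5 from row 2; 5 starts row 3. P = [[1, 3], [2, 4], [5]].

So P = [[1, 3], [2, 4], [5]], Q = [[1, 2], [3, 4], [5]].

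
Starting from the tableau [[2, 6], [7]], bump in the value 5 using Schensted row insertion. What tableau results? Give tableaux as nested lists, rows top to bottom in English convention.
[[2, 5], [6], [7]]

In row 1, 5 replaces 6 (the leftmost entry greater than 5); 6 is bumped to row 2. In row 2, 6 replaces 7 (the leftmost entry greater than 6); 7 is bumped to row 3. 7 starts a new row 3. The new tableau is [[2, 5], [6], [7]].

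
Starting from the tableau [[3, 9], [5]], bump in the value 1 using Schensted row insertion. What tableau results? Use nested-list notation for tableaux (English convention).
In row 1, 1 replaces 3 (the leftmost entry greater than 1); 3 is bumped to row 2. In row 2, 3 replaces 5 (the leftmost entry greater than 3); 5 is bumped to row 3. 5 starts a new row 3. The new tableau is [[1, 9], [3], [5]].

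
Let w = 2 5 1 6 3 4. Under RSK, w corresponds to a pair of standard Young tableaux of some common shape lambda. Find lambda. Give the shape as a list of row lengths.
Row-insert each entry into an empty tableau.

After inserting 2: P = [[2]].
After inserting 5: P = [[2, 5]].
After inserting 1: P = [[1, 5], [2]].
After inserting 6: P = [[1, 5, 6], [2]].
After inserting 3: P = [[1, 3, 6], [2, 5]].
After inserting 4: P = [[1, 3, 4], [2, 5, 6]].

The final insertion tableau P = [[1, 3, 4], [2, 5, 6]] has shape [3, 3].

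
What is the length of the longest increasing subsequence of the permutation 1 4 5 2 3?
3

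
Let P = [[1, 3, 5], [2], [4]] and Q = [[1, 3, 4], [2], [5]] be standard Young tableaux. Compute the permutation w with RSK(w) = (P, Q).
4 2 3 5 1

Reverse the RSK construction: for i from n down to 1, find the cell of Q containing i, remove the entry at that cell from P, and reverse-bump it up through P; the value ejected from row 1 is w(i).

Step i=5: Q has 5 at row 3, column 1; remove 4 from row 3 of P and reverse-bump: 4 enters row 2 and ejects 2; 2 enters row 1 and ejects 1. So w(5) = 1. P is now [[2, 3, 5], [4]].
Step i=4: Q has 4 at row 1, column 3; remove that cell from P, ejecting 5. So w(4) = 5. P is now [[2, 3], [4]].
Step i=3: Q has 3 at row 1, column 2; remove that cell from P, ejecting 3. So w(3) = 3. P is now [[2], [4]].
Step i=2: Q has 2 at row 2, column 1; remove 4 from row 2 of P and reverse-bump: 4 enters row 1 and ejects 2. So w(2) = 2. P is now [[4]].
Step i=1: Q has 1 at row 1, column 1; remove that cell from P, ejecting 4. So w(1) = 4. P is now [].

So w = 4 2 3 5 1.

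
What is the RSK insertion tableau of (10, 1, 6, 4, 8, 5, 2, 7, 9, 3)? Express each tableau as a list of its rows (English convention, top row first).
P = [[1, 2, 3, 7, 9], [4, 5], [6, 8], [10]]

Insert 10: appended to row 1. P = [[10]].
Insert 1: 1 bumps 10 from row 1; 10 starts row 2. P = [[1], [10]].
Insert 6: appended to row 1. P = [[1, 6], [10]].
Insert 4: 4 bumps 6 from row 1; 6 bumps 10 from row 2; 10 starts row 3. P = [[1, 4], [6], [10]].
Insert 8: appended to row 1. P = [[1, 4, 8], [6], [10]].
Insert 5: 5 bumps 8 from row 1; 8 appends to row 2. P = [[1, 4, 5], [6, 8], [10]].
Insert 2: 2 bumps 4 from row 1; 4 bumps 6 from row 2; 6 bumps 10 from row 3; 10 starts row 4. P = [[1, 2, 5], [4, 8], [6], [10]].
Insert 7: appended to row 1. P = [[1, 2, 5, 7], [4, 8], [6], [10]].
Insert 9: appended to row 1. P = [[1, 2, 5, 7, 9], [4, 8], [6], [10]].
Insert 3: 3 bumps 5 from row 1; 5 bumps 8 from row 2; 8 appends to row 3. P = [[1, 2, 3, 7, 9], [4, 5], [6, 8], [10]].

So P = [[1, 2, 3, 7, 9], [4, 5], [6, 8], [10]].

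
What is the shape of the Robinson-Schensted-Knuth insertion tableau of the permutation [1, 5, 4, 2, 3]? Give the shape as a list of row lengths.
[3, 1, 1]

Row-insert each entry into an empty tableau.

After inserting 1: P = [[1]].
After inserting 5: P = [[1, 5]].
After inserting 4: P = [[1, 4], [5]].
After inserting 2: P = [[1, 2], [4], [5]].
After inserting 3: P = [[1, 2, 3], [4], [5]].

The final insertion tableau P = [[1, 2, 3], [4], [5]] has shape [3, 1, 1].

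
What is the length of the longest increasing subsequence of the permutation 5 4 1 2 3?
3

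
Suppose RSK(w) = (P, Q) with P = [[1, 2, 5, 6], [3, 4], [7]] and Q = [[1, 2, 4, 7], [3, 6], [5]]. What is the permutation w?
3 7 4 5 1 2 6

Reverse RSK: for i = n, n-1, ..., 1, locate i in Q, remove the corresponding corner cell from P, and reverse-bump its entry up through P; the value ejected from row 1 is w(i).

So w = 3 7 4 5 1 2 6.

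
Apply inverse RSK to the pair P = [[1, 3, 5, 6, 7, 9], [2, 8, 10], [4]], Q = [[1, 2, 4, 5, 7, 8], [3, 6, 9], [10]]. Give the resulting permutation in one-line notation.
Reverse the RSK construction: for i from n down to 1, find the cell of Q containing i, remove the entry at that cell from P, and reverse-bump it up through P; the value ejected from row 1 is w(i).

Step i=10: Q has 10 at row 3, column 1; remove 4 from row 3 of P and reverse-bump: 4 enters row 2 and ejects 2; 2 enters row 1 and ejects 1. So w(10) = 1. P is now [[2, 3, 5, 6, 7, 9], [4, 8, 10]].
Step i=9: Q has 9 at row 2, column 3; remove 10 from row 2 of P and reverse-bump: 10 enters row 1 and ejects 9. So w(9) = 9. P is now [[2, 3, 5, 6, 7, 10], [4, 8]].
Step i=8: Q has 8 at row 1, column 6; remove that cell from P, ejecting 10. So w(8) = 10. P is now [[2, 3, 5, 6, 7], [4, 8]].
Step i=7: Q has 7 at row 1, column 5; remove that cell from P, ejecting 7. So w(7) = 7. P is now [[2, 3, 5, 6], [4, 8]].
Step i=6: Q has 6 at row 2, column 2; remove 8 from row 2 of P and reverse-bump: 8 enters row 1 and ejects 6. So w(6) = 6. P is now [[2, 3, 5, 8], [4]].
Step i=5: Q has 5 at row 1, column 4; remove that cell from P, ejecting 8. So w(5) = 8. P is now [[2, 3, 5], [4]].
Step i=4: Q has 4 at row 1, column 3; remove that cell from P, ejecting 5. So w(4) = 5. P is now [[2, 3], [4]].
Step i=3: Q has 3 at row 2, column 1; remove 4 from row 2 of P and reverse-bump: 4 enters row 1 and ejects 3. So w(3) = 3. P is now [[2, 4]].
Step i=2: Q has 2 at row 1, column 2; remove that cell from P, ejecting 4. So w(2) = 4. P is now [[2]].
Step i=1: Q has 1 at row 1, column 1; remove that cell from P, ejecting 2. So w(1) = 2. P is now [].

So w = 2 4 3 5 8 6 7 10 9 1.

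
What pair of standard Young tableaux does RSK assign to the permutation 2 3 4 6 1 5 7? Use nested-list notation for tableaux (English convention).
P = [[1, 3, 4, 5, 7], [2, 6]], Q = [[1, 2, 3, 4, 7], [5, 6]]

Insert each entry of the permutation into P by Schensted row insertion, recording in Q the position of each new cell.

After inserting 2: P = [[2]].
After inserting 3: P = [[2, 3]].
After inserting 4: P = [[2, 3, 4]].
After inserting 6: P = [[2, 3, 4, 6]].
After inserting 1: P = [[1, 3, 4, 6], [2]].
After inserting 5: P = [[1, 3, 4, 5], [2, 6]].
After inserting 7: P = [[1, 3, 4, 5, 7], [2, 6]].

So P = [[1, 3, 4, 5, 7], [2, 6]], Q = [[1, 2, 3, 4, 7], [5, 6]].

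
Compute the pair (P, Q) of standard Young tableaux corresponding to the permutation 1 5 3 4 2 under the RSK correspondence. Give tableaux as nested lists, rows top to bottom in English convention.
Insert each entry of the permutation into P by Schensted row insertion, recording in Q the position of each new cell.

After inserting 1: P = [[1]].
After inserting 5: P = [[1, 5]].
After inserting 3: P = [[1, 3], [5]].
After inserting 4: P = [[1, 3, 4], [5]].
After inserting 2: P = [[1, 2, 4], [3], [5]].

So P = [[1, 2, 4], [3], [5]], Q = [[1, 2, 4], [3], [5]].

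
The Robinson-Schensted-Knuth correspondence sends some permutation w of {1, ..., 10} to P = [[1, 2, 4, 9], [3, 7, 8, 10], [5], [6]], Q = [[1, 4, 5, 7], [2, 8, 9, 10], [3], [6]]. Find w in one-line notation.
6 5 3 7 8 1 10 2 4 9

Reverse the RSK construction: for i from n down to 1, find the cell of Q containing i, remove the entry at that cell from P, and reverse-bump it up through P; the value ejected from row 1 is w(i).

Step i=10: Q has 10 at row 2, column 4; remove 10 from row 2 of P and reverse-bump: 10 enters row 1 and ejects 9. So w(10) = 9. P is now [[1, 2, 4, 10], [3, 7, 8], [5], [6]].
Step i=9: Q has 9 at row 2, column 3; remove 8 from row 2 of P and reverse-bump: 8 enters row 1 and ejects 4. So w(9) = 4. P is now [[1, 2, 8, 10], [3, 7], [5], [6]].
Step i=8: Q has 8 at row 2, column 2; remove 7 from row 2 of P and reverse-bump: 7 enters row 1 and ejects 2. So w(8) = 2. P is now [[1, 7, 8, 10], [3], [5], [6]].
Step i=7: Q has 7 at row 1, column 4; remove that cell from P, ejecting 10. So w(7) = 10. P is now [[1, 7, 8], [3], [5], [6]].
Step i=6: Q has 6 at row 4, column 1; remove 6 from row 4 of P and reverse-bump: 6 enters row 3 and ejects 5; 5 enters row 2 and ejects 3; 3 enters row 1 and ejects 1. So w(6) = 1. P is now [[3, 7, 8], [5], [6]].
Step i=5: Q has 5 at row 1, column 3; remove that cell from P, ejecting 8. So w(5) = 8. P is now [[3, 7], [5], [6]].
Step i=4: Q has 4 at row 1, column 2; remove that cell from P, ejecting 7. So w(4) = 7. P is now [[3], [5], [6]].
Step i=3: Q has 3 at row 3, column 1; remove 6 from row 3 of P and reverse-bump: 6 enters row 2 and ejects 5; 5 enters row 1 and ejects 3. So w(3) = 3. P is now [[5], [6]].
Step i=2: Q has 2 at row 2, column 1; remove 6 from row 2 of P and reverse-bump: 6 enters row 1 and ejects 5. So w(2) = 5. P is now [[6]].
Step i=1: Q has 1 at row 1, column 1; remove that cell from P, ejecting 6. So w(1) = 6. P is now [].

So w = 6 5 3 7 8 1 10 2 4 9.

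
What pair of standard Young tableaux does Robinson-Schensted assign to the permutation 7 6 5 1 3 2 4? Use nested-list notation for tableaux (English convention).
P = [[1, 2, 4], [3], [5], [6], [7]], Q = [[1, 5, 7], [2], [3], [4], [6]]

Insert each entry of the permutation into P by Schensted row insertion, recording in Q the position of each new cell.

After inserting 7: P = [[7]].
After inserting 6: P = [[6], [7]].
After inserting 5: P = [[5], [6], [7]].
After inserting 1: P = [[1], [5], [6], [7]].
After inserting 3: P = [[1, 3], [5], [6], [7]].
After inserting 2: P = [[1, 2], [3], [5], [6], [7]].
After inserting 4: P = [[1, 2, 4], [3], [5], [6], [7]].

So P = [[1, 2, 4], [3], [5], [6], [7]], Q = [[1, 5, 7], [2], [3], [4], [6]].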